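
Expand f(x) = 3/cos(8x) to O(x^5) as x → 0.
3 + 96*x**2 + 2560*x**4 + O(x**5)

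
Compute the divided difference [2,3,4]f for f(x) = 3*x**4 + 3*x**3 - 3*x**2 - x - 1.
189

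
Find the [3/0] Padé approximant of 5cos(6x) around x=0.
5 - 90*x**2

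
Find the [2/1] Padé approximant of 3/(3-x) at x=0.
1/(1 - x/3)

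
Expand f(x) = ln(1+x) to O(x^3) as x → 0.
x - x**2/2 + O(x**3)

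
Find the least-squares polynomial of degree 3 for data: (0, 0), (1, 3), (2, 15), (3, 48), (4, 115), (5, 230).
-1/14 + (289/84)x + (-65/28)x² + (13/6)x³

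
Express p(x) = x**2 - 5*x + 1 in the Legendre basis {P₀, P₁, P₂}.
(4/3)P₀ + (-5)P₁ + (2/3)P₂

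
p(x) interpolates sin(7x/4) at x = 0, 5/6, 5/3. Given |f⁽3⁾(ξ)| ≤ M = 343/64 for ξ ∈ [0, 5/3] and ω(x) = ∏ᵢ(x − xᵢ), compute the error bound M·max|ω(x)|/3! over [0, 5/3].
42875*sqrt(3)/373248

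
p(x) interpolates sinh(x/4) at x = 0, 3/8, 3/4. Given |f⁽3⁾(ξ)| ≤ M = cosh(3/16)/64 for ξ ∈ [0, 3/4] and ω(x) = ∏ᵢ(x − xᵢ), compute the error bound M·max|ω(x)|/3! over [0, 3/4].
sqrt(3)*cosh(3/16)/32768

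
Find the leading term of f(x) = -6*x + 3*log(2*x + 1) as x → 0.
-6*x**2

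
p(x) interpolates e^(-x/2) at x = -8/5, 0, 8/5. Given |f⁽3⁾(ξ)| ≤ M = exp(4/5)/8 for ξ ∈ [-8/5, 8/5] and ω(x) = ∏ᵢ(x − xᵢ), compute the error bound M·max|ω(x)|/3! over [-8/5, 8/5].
64*sqrt(3)*exp(4/5)/3375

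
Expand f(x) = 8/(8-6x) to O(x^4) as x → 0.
1 + 3*x/4 + 9*x**2/16 + 27*x**3/64 + O(x**4)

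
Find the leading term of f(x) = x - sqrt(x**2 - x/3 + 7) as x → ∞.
1/6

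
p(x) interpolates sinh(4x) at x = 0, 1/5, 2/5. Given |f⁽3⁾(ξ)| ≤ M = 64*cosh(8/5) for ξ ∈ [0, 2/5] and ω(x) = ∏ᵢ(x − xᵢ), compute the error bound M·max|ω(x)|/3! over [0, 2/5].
64*sqrt(3)*cosh(8/5)/3375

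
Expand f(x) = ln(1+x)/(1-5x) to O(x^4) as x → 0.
x + 9*x**2/2 + 137*x**3/6 + O(x**4)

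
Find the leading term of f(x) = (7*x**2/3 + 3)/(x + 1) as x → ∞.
7*x/3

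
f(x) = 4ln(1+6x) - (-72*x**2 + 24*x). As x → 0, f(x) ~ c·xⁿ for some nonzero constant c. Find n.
3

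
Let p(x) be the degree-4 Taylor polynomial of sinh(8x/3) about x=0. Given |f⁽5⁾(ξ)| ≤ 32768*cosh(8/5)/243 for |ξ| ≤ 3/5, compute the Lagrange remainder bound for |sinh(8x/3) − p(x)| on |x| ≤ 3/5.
4096*cosh(8/5)/46875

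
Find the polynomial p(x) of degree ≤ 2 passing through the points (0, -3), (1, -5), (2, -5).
x**2 - 3*x - 3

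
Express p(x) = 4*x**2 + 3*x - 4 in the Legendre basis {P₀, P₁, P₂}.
(-8/3)P₀ + (3)P₁ + (8/3)P₂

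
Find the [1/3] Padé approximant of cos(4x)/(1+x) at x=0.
(1 - 20*x/3)/(-136*x**3/3 + 4*x**2/3 - 17*x/3 + 1)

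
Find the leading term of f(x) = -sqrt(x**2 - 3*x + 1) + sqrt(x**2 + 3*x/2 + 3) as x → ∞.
9/4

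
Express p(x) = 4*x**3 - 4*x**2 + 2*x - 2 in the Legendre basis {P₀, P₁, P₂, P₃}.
(-10/3)P₀ + (22/5)P₁ + (-8/3)P₂ + (8/5)P₃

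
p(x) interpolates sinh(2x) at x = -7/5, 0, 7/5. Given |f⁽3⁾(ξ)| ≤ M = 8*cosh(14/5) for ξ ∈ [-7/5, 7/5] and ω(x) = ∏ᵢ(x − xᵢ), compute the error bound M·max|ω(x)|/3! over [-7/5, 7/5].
2744*sqrt(3)*cosh(14/5)/3375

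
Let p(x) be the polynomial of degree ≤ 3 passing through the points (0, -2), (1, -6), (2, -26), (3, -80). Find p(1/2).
-25/8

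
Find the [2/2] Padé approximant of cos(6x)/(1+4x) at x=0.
(9*x**2 - 6*x + 1)/(3*x**2 - 2*x + 1)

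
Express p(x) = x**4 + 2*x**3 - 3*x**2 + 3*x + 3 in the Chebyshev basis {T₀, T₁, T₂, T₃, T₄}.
(15/8)T₀ + (9/2)T₁ - T₂ + (1/2)T₃ + (1/8)T₄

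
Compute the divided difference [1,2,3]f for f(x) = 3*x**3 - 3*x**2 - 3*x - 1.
15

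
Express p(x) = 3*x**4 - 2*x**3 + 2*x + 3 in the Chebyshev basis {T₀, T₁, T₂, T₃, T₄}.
(33/8)T₀ + (1/2)T₁ + (3/2)T₂ + (-1/2)T₃ + (3/8)T₄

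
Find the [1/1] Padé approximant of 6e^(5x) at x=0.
(15*x + 6)/(1 - 5*x/2)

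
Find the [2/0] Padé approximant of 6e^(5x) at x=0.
75*x**2 + 30*x + 6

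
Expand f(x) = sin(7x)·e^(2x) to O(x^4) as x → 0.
7*x + 14*x**2 - 259*x**3/6 + O(x**4)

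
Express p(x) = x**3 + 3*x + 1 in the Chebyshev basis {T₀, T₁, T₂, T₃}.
T₀ + (15/4)T₁ + (1/4)T₃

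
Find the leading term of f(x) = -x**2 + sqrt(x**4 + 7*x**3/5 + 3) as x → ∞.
7*x/10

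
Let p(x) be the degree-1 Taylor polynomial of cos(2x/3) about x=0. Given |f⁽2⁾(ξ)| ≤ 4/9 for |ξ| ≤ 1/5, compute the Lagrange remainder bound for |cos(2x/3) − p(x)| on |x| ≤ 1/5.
2/225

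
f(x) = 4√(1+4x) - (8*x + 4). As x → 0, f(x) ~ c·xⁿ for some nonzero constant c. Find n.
2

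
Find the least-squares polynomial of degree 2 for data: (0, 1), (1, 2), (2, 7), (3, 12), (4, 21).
31/35 + (3/7)x + (8/7)x²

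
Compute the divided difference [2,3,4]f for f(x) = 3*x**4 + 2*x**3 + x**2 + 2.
184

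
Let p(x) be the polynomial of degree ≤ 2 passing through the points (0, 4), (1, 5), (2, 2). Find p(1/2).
5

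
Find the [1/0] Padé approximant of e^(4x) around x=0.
4*x + 1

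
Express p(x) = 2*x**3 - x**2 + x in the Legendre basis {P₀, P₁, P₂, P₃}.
(-1/3)P₀ + (11/5)P₁ + (-2/3)P₂ + (4/5)P₃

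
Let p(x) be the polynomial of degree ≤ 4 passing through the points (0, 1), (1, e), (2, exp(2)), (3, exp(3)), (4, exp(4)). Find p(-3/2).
-385*exp(3)/32 - 693*e/32 + 1155/128 + 315*exp(4)/128 + 1485*exp(2)/64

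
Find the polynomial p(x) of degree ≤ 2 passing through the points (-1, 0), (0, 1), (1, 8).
3*x**2 + 4*x + 1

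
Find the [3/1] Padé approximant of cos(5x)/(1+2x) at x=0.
(625*x**3/48 - 1925*x**2/204 - 625*x/408 + 1)/(191*x/408 + 1)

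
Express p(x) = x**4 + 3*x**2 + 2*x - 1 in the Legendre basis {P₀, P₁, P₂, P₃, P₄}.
(1/5)P₀ + (2)P₁ + (18/7)P₂ + (8/35)P₄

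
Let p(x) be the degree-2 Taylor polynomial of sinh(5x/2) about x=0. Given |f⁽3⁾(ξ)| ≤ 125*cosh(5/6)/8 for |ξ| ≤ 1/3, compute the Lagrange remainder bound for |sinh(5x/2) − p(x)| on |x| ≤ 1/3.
125*cosh(5/6)/1296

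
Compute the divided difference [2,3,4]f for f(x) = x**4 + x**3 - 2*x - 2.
64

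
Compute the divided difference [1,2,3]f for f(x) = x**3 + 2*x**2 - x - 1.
8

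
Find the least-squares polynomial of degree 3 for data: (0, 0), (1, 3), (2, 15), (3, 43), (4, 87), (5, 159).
-13/126 + (403/756)x + (233/126)x² + (95/108)x³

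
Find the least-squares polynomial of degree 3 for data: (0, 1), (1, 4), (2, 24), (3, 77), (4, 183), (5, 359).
59/63 + (242/189)x + (-247/252)x² + (325/108)x³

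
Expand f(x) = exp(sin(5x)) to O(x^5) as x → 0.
1 + 5*x + 25*x**2/2 - 625*x**4/8 + O(x**5)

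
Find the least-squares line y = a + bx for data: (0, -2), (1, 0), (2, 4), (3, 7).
a = -12/5, b = 31/10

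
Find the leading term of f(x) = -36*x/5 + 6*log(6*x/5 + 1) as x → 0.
-108*x**2/25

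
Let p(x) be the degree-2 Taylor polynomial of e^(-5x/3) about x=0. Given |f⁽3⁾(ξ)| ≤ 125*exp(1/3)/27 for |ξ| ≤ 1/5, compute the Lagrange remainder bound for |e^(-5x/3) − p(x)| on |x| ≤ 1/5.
exp(1/3)/162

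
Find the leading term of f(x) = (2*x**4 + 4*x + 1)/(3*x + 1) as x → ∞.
2*x**3/3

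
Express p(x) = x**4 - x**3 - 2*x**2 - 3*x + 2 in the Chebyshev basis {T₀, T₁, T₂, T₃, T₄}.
(11/8)T₀ + (-15/4)T₁ + (-1/2)T₂ + (-1/4)T₃ + (1/8)T₄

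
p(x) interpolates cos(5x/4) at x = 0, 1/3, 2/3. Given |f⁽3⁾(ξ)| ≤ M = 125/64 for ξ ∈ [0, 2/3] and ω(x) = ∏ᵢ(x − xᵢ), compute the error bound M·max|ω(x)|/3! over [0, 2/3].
125*sqrt(3)/46656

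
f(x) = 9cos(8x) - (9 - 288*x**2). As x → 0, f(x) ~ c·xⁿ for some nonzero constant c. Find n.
4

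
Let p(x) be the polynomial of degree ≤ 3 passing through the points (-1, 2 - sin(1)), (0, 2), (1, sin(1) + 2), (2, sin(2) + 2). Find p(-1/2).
-5*sin(1)/8 + sin(2)/16 + 2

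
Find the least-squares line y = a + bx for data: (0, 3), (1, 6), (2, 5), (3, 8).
a = 17/5, b = 7/5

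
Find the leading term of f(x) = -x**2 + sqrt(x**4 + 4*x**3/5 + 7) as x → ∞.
2*x/5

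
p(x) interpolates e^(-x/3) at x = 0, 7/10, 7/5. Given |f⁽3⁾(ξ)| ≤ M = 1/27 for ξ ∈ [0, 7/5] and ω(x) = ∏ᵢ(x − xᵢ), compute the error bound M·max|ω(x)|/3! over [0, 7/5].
343*sqrt(3)/729000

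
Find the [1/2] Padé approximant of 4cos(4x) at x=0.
4/(8*x**2 + 1)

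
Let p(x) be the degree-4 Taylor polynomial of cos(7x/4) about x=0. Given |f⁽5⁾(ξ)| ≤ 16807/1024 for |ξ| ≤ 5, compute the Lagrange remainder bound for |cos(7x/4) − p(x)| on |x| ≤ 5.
10504375/24576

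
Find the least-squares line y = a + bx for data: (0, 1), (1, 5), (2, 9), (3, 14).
a = 4/5, b = 43/10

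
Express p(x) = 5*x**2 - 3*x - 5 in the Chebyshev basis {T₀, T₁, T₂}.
(-5/2)T₀ + (-3)T₁ + (5/2)T₂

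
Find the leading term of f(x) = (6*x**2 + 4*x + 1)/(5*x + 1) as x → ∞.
6*x/5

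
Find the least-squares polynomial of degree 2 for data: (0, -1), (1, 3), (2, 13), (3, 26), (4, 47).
-32/35 + (93/70)x + (37/14)x²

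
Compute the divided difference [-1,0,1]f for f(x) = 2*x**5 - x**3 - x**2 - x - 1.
-1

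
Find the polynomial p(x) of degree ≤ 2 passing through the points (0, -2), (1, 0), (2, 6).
2*x**2 - 2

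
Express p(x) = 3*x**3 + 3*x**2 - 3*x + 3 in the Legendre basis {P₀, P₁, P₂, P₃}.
(4)P₀ + (-6/5)P₁ + (2)P₂ + (6/5)P₃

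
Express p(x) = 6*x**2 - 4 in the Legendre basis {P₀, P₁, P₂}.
(-2)P₀ + (4)P₂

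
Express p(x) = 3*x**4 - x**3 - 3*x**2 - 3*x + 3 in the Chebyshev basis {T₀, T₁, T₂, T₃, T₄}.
(21/8)T₀ + (-15/4)T₁ + (-1/4)T₃ + (3/8)T₄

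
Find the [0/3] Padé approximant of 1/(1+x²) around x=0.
1/(x**2 + 1)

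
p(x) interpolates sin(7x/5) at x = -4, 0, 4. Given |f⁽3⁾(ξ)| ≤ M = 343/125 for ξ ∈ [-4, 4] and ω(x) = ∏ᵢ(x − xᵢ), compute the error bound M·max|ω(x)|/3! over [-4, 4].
21952*sqrt(3)/3375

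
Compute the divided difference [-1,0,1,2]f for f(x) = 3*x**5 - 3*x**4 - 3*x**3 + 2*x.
6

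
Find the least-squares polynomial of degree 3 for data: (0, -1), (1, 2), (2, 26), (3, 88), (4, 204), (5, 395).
-47/42 + (-199/252)x + (107/84)x² + (53/18)x³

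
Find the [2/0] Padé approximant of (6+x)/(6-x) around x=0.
x**2/18 + x/3 + 1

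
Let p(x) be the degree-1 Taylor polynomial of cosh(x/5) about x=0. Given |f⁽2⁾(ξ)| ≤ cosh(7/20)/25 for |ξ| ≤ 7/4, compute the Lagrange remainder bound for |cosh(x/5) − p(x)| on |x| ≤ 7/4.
49*cosh(7/20)/800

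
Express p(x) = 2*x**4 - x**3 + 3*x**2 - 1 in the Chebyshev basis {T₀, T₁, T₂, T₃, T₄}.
(5/4)T₀ + (-3/4)T₁ + (5/2)T₂ + (-1/4)T₃ + (1/4)T₄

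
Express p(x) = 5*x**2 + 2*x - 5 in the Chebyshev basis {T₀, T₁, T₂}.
(-5/2)T₀ + (2)T₁ + (5/2)T₂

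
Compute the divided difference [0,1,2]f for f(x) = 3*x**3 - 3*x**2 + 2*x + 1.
6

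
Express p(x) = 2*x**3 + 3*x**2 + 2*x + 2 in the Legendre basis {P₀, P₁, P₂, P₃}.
(3)P₀ + (16/5)P₁ + (2)P₂ + (4/5)P₃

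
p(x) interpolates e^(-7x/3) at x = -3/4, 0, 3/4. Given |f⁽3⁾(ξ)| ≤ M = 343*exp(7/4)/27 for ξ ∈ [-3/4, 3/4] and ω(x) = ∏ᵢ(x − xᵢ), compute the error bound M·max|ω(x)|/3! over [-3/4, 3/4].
343*sqrt(3)*exp(7/4)/1728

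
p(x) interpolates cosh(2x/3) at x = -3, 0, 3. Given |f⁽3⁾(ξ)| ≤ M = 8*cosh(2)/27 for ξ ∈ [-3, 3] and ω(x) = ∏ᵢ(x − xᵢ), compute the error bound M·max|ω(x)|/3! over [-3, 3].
8*sqrt(3)*cosh(2)/27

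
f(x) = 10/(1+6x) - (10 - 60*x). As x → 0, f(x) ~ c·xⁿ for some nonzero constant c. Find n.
2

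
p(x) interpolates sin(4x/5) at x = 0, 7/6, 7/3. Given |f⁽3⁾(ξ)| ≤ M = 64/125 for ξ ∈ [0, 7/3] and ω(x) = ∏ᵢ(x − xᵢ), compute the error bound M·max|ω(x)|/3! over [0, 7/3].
2744*sqrt(3)/91125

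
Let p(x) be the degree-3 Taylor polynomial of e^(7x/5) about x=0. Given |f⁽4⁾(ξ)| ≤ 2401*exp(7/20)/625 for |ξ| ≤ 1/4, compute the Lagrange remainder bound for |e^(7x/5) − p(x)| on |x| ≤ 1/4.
2401*exp(7/20)/3840000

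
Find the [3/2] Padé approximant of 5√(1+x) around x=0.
(5*x**3/32 + 45*x**2/16 + 15*x/2 + 5)/(3*x**2/16 + x + 1)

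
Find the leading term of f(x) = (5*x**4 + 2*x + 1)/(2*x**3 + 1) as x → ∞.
5*x/2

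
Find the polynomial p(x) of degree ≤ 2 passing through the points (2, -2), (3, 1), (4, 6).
x**2 - 2*x - 2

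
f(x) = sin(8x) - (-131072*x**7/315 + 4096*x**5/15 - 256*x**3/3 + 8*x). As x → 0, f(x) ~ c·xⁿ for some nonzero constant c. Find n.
9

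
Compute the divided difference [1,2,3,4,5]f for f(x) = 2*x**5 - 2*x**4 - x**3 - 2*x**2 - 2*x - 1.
28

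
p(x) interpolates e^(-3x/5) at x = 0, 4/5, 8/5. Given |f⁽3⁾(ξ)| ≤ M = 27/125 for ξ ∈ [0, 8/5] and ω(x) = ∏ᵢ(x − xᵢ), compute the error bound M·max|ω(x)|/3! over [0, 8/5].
64*sqrt(3)/15625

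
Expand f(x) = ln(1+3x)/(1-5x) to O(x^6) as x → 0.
3*x + 21*x**2/2 + 123*x**3/2 + 1149*x**4/4 + 29697*x**5/20 + O(x**6)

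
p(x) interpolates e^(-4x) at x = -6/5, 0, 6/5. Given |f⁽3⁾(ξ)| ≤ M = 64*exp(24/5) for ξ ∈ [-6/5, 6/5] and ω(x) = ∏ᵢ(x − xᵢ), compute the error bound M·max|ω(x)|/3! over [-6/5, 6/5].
512*sqrt(3)*exp(24/5)/125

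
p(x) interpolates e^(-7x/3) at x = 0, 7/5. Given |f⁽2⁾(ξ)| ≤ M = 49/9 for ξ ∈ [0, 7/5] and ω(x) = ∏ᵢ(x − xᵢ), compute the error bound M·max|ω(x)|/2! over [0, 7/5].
2401/1800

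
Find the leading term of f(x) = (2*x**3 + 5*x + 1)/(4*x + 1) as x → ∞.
x**2/2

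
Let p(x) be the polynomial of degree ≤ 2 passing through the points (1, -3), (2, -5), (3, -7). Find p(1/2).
-2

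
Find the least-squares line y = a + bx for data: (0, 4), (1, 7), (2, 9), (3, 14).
a = 37/10, b = 16/5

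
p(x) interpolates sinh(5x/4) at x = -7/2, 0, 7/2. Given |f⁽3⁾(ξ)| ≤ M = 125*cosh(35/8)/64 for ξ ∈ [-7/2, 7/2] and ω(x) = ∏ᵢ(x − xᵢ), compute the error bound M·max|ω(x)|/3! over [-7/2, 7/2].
42875*sqrt(3)*cosh(35/8)/13824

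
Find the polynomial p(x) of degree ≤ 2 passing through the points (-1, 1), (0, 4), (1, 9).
x**2 + 4*x + 4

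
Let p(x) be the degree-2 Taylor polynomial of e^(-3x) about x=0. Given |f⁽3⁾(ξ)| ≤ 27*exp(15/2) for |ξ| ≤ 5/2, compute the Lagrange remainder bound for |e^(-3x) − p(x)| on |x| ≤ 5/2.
1125*exp(15/2)/16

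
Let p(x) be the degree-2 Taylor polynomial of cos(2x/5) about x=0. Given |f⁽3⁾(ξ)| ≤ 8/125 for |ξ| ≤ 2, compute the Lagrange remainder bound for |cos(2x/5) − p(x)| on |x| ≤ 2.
32/375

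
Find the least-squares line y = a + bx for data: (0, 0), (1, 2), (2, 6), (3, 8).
a = -1/5, b = 14/5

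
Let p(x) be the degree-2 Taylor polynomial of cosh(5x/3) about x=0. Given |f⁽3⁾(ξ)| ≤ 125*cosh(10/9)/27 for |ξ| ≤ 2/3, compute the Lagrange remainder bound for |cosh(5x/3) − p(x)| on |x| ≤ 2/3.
500*cosh(10/9)/2187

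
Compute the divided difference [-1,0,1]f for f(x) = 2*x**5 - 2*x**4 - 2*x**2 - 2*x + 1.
-4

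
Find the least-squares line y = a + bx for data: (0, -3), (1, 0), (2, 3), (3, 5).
a = -14/5, b = 27/10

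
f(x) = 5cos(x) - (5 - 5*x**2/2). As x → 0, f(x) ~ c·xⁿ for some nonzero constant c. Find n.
4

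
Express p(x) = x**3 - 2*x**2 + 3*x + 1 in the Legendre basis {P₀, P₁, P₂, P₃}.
(1/3)P₀ + (18/5)P₁ + (-4/3)P₂ + (2/5)P₃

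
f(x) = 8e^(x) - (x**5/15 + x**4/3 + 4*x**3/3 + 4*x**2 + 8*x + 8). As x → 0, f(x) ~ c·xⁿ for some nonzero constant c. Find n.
6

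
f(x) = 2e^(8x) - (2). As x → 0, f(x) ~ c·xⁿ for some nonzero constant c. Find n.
1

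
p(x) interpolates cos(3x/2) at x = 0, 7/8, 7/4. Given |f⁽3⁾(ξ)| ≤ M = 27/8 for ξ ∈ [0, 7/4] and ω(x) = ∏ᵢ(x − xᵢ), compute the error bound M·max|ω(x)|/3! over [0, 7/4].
343*sqrt(3)/4096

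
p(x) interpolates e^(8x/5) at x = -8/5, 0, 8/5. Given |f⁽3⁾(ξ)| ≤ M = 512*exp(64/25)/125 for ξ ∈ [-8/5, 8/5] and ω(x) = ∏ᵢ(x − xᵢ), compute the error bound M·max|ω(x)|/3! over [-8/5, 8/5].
262144*sqrt(3)*exp(64/25)/421875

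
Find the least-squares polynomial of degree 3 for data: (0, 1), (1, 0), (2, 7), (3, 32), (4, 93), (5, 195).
23/21 + (-137/126)x + (-181/84)x² + (73/36)x³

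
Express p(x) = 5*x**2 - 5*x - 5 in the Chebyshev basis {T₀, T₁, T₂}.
(-5/2)T₀ + (-5)T₁ + (5/2)T₂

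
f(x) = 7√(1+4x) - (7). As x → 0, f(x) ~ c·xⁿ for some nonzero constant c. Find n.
1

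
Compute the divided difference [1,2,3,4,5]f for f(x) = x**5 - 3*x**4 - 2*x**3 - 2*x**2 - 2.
12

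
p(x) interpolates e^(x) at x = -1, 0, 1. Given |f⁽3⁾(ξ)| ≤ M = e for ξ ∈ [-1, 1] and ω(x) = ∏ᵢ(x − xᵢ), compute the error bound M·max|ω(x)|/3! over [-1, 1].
sqrt(3)*e/27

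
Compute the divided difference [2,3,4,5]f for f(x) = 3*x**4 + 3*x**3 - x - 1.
45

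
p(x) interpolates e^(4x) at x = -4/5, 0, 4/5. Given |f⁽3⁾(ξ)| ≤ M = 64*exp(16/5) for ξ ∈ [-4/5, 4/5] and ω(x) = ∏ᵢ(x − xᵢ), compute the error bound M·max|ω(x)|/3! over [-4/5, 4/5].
4096*sqrt(3)*exp(16/5)/3375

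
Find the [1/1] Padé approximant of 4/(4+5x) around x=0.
1/(5*x/4 + 1)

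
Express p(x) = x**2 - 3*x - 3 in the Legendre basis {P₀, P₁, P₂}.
(-8/3)P₀ + (-3)P₁ + (2/3)P₂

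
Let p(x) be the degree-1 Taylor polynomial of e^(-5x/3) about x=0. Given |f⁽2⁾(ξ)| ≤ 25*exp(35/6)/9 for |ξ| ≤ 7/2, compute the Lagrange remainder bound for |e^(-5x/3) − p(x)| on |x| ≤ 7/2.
1225*exp(35/6)/72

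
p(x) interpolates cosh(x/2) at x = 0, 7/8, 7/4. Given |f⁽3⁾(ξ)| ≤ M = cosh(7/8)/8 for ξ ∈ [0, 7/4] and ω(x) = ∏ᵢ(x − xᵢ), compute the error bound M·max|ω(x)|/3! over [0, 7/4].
343*sqrt(3)*cosh(7/8)/110592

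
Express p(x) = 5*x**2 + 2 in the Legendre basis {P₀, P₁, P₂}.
(11/3)P₀ + (10/3)P₂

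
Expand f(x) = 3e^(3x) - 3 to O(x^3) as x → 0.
9*x + 27*x**2/2 + O(x**3)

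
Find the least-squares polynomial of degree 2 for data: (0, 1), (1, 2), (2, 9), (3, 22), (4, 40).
32/35 + (-57/35)x + (20/7)x²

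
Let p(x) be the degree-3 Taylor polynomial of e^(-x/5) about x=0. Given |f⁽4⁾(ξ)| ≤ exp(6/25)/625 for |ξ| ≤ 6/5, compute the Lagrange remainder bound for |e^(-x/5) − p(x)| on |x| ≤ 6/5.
54*exp(6/25)/390625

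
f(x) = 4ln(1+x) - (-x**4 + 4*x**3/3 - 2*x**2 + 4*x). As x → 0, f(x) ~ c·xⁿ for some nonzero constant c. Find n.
5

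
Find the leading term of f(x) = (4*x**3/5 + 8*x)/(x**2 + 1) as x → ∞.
4*x/5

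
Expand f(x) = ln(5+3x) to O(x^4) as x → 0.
log(5) + 3*x/5 - 9*x**2/50 + 9*x**3/125 + O(x**4)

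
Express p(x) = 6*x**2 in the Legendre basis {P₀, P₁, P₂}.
(2)P₀ + (4)P₂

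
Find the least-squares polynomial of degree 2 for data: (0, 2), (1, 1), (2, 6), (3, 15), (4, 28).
62/35 + (-89/35)x + (16/7)x²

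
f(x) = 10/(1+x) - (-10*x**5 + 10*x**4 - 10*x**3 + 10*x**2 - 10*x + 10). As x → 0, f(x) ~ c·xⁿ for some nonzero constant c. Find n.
6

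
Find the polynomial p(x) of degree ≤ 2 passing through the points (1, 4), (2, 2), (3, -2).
-x**2 + x + 4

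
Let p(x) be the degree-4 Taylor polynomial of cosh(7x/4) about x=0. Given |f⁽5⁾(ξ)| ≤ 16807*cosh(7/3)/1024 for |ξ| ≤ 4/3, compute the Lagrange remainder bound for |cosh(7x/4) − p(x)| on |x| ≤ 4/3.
16807*cosh(7/3)/29160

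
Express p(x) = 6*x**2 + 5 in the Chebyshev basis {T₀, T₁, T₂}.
(8)T₀ + (3)T₂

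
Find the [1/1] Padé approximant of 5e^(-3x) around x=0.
(5 - 15*x/2)/(3*x/2 + 1)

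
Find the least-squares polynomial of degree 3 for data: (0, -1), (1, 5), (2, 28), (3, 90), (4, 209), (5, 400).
-47/63 + (265/189)x + (19/36)x² + (329/108)x³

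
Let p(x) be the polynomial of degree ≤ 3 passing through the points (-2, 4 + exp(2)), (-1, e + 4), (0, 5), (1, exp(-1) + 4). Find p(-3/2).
(1 + e*(5*exp(2) + 15*e + 59))*exp(-1)/16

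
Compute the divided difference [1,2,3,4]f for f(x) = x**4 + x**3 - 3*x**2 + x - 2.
11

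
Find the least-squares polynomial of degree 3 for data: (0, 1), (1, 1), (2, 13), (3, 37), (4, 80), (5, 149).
13/18 + (-187/108)x + (37/18)x² + (91/108)x³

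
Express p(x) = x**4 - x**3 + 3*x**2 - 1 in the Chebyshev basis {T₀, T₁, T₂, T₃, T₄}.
(7/8)T₀ + (-3/4)T₁ + (2)T₂ + (-1/4)T₃ + (1/8)T₄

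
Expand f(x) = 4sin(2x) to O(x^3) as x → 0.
8*x + O(x**3)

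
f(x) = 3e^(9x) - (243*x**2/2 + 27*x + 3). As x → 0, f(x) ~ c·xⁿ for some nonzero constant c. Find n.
3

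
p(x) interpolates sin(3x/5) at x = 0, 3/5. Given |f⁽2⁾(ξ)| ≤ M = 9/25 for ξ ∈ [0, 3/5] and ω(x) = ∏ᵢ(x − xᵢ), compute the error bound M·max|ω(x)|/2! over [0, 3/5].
81/5000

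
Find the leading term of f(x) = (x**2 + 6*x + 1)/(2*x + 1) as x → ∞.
x/2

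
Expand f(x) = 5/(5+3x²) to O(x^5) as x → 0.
1 - 3*x**2/5 + 9*x**4/25 + O(x**5)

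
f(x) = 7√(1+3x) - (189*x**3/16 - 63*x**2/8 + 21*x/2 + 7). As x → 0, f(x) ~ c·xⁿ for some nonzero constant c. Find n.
4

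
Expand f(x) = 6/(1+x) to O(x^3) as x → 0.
6 - 6*x + 6*x**2 + O(x**3)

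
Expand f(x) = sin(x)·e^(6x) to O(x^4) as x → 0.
x + 6*x**2 + 107*x**3/6 + O(x**4)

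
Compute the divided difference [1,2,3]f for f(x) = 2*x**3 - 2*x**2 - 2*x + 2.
10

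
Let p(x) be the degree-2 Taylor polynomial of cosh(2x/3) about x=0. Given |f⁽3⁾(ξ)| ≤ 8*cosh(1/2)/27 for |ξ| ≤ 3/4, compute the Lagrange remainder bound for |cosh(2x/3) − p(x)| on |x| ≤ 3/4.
cosh(1/2)/48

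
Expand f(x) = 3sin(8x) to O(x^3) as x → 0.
24*x + O(x**3)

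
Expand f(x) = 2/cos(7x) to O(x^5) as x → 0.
2 + 49*x**2 + 12005*x**4/12 + O(x**5)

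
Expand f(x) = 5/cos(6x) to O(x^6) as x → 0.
5 + 90*x**2 + 1350*x**4 + O(x**6)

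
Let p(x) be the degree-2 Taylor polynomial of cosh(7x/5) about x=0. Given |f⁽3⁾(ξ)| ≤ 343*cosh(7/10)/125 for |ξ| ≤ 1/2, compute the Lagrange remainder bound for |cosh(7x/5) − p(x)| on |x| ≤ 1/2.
343*cosh(7/10)/6000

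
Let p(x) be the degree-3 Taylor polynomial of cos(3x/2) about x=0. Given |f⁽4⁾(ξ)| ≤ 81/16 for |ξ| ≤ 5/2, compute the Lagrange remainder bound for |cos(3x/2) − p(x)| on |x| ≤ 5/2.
16875/2048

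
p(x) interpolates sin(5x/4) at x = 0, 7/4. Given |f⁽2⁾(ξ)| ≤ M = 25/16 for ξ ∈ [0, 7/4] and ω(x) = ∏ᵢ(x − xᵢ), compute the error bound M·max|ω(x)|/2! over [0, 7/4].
1225/2048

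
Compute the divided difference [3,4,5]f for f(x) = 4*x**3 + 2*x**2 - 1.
50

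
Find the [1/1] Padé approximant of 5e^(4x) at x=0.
(10*x + 5)/(1 - 2*x)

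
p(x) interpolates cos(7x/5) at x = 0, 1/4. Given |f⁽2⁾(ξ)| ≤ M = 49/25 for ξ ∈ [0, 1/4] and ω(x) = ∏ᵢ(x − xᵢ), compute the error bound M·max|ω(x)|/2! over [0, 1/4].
49/3200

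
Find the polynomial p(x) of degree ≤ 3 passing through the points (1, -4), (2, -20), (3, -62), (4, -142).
-2*x**3 - x**2 + x - 2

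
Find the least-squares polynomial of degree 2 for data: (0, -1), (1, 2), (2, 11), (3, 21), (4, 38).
-37/35 + (99/70)x + (29/14)x²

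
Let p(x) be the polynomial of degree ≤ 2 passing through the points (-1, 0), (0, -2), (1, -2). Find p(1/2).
-9/4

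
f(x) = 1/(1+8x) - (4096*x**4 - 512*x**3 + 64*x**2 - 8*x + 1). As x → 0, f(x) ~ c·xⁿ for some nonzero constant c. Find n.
5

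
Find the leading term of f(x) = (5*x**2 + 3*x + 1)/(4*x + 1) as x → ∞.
5*x/4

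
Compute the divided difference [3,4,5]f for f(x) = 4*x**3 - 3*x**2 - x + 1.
45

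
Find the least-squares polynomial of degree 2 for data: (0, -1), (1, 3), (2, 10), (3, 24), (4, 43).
-5/7 + (23/70)x + (37/14)x²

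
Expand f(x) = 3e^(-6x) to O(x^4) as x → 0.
3 - 18*x + 54*x**2 - 108*x**3 + O(x**4)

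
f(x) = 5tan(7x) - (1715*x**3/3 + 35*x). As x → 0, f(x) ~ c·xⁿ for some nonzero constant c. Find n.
5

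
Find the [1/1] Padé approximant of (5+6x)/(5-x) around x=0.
(6*x/5 + 1)/(1 - x/5)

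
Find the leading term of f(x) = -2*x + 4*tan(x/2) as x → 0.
x**3/6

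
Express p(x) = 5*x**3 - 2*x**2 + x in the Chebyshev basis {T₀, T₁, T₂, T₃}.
-T₀ + (19/4)T₁ - T₂ + (5/4)T₃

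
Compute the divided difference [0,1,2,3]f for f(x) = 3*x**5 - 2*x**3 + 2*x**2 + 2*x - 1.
73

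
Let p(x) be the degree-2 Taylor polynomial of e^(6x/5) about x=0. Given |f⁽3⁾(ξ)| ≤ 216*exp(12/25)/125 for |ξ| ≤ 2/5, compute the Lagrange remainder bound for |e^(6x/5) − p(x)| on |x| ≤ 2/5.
288*exp(12/25)/15625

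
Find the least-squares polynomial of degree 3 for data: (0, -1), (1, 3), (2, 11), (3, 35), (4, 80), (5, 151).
-13/18 + (187/108)x + (-1/18)x² + (125/108)x³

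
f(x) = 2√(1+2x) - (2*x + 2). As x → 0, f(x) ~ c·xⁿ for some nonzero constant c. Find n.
2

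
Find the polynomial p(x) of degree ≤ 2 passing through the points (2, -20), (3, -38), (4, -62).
-3*x**2 - 3*x - 2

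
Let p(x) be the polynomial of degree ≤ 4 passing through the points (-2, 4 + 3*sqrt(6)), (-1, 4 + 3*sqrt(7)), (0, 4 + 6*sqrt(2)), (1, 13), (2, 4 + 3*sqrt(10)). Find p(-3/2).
-105*sqrt(2)/32 - 15*sqrt(10)/128 + 105*sqrt(6)/128 + 191/32 + 105*sqrt(7)/32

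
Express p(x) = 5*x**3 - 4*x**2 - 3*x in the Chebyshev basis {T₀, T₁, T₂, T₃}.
(-2)T₀ + (3/4)T₁ + (-2)T₂ + (5/4)T₃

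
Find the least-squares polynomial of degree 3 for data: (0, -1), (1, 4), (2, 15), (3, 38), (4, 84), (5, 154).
-37/42 + (943/252)x + (-5/21)x² + (41/36)x³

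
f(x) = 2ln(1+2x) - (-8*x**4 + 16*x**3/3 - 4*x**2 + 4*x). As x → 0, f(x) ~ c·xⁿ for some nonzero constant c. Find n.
5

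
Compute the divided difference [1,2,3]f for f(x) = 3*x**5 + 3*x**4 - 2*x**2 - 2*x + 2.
343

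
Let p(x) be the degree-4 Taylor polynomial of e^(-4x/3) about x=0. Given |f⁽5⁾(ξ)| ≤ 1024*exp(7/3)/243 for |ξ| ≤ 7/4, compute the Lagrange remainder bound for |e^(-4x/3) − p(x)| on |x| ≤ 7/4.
16807*exp(7/3)/29160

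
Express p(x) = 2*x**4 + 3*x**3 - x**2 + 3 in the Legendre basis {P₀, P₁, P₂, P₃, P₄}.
(46/15)P₀ + (9/5)P₁ + (10/21)P₂ + (6/5)P₃ + (16/35)P₄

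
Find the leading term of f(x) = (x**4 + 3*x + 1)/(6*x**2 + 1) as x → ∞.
x**2/6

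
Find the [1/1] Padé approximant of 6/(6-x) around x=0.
1/(1 - x/6)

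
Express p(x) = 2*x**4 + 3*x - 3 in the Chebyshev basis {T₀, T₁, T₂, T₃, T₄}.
(-9/4)T₀ + (3)T₁ + T₂ + (1/4)T₄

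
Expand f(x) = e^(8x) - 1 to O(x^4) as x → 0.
8*x + 32*x**2 + 256*x**3/3 + O(x**4)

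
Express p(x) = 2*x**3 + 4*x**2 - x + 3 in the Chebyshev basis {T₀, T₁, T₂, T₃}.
(5)T₀ + (1/2)T₁ + (2)T₂ + (1/2)T₃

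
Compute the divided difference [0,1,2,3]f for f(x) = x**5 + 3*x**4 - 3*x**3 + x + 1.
40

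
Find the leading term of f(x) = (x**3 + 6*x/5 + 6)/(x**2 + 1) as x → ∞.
x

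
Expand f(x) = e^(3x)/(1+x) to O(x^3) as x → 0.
1 + 2*x + 5*x**2/2 + O(x**3)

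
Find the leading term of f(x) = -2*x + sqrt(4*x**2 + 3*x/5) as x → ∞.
3/20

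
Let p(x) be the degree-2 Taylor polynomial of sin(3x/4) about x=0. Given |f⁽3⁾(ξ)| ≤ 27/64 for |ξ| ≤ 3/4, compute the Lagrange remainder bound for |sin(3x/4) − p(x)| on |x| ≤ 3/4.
243/8192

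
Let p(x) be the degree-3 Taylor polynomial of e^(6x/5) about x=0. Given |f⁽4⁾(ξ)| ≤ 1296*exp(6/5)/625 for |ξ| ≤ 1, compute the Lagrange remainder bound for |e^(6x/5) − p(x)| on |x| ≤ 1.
54*exp(6/5)/625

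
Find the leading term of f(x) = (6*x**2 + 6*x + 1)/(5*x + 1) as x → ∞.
6*x/5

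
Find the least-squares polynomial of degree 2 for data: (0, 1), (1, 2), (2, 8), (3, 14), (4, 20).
3/7 + (15/7)x + (5/7)x²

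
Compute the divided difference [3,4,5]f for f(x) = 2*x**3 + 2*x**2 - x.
26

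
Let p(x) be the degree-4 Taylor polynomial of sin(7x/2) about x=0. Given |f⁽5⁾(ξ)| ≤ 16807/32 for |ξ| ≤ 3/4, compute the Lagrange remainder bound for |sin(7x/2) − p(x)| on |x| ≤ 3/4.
1361367/1310720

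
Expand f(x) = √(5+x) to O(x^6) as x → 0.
sqrt(5) + sqrt(5)*x/10 - sqrt(5)*x**2/200 + sqrt(5)*x**3/2000 - sqrt(5)*x**4/16000 + 7*sqrt(5)*x**5/800000 + O(x**6)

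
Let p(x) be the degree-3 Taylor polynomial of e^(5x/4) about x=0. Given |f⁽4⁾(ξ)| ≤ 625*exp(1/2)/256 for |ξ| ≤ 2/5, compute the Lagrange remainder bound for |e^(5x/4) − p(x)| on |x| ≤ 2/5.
exp(1/2)/384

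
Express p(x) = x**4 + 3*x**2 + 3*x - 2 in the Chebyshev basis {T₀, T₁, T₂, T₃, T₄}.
(-1/8)T₀ + (3)T₁ + (2)T₂ + (1/8)T₄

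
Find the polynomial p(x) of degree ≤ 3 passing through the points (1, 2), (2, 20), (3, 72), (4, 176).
3*x**3 - x**2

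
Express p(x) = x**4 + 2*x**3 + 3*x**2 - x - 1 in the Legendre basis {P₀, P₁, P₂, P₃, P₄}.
(1/5)P₀ + (1/5)P₁ + (18/7)P₂ + (4/5)P₃ + (8/35)P₄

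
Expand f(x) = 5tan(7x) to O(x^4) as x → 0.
35*x + 1715*x**3/3 + O(x**4)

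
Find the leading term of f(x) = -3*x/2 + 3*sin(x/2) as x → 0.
-x**3/16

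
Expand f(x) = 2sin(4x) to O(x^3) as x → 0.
8*x + O(x**3)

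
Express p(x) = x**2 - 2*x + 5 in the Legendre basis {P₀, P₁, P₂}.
(16/3)P₀ + (-2)P₁ + (2/3)P₂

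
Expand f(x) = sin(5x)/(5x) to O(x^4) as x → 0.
1 - 25*x**2/6 + O(x**4)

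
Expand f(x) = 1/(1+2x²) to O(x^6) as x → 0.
1 - 2*x**2 + 4*x**4 + O(x**6)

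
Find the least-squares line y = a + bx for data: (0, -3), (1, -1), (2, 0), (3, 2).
a = -29/10, b = 8/5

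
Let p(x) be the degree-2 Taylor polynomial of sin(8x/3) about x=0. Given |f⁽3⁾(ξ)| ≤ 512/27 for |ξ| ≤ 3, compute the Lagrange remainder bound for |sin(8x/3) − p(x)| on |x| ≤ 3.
256/3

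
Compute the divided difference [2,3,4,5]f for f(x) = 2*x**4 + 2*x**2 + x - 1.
28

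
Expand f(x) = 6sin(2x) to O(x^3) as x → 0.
12*x + O(x**3)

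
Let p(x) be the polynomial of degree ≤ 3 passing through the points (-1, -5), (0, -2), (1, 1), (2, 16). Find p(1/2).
-5/4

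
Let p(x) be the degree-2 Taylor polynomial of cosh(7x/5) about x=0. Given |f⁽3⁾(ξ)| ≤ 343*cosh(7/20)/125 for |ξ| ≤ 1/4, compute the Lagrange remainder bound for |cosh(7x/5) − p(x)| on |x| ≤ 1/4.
343*cosh(7/20)/48000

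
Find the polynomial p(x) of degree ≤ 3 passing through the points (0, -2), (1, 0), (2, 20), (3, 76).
3*x**3 - x - 2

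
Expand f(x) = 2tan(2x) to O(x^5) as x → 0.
4*x + 16*x**3/3 + O(x**5)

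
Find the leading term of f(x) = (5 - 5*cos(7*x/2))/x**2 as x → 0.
245/8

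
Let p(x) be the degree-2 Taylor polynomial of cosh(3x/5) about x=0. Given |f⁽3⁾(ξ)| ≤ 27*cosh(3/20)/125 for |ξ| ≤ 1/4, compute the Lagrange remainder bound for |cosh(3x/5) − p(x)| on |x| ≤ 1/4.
9*cosh(3/20)/16000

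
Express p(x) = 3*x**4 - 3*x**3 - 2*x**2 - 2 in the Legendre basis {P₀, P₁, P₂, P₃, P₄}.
(-31/15)P₀ + (-9/5)P₁ + (8/21)P₂ + (-6/5)P₃ + (24/35)P₄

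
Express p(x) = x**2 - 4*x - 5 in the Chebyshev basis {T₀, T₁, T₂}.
(-9/2)T₀ + (-4)T₁ + (1/2)T₂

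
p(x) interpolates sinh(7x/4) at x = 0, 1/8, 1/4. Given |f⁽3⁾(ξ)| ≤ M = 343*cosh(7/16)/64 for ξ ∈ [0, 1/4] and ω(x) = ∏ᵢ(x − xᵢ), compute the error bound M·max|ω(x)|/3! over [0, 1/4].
343*sqrt(3)*cosh(7/16)/884736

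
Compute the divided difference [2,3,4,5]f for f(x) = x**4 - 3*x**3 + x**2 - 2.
11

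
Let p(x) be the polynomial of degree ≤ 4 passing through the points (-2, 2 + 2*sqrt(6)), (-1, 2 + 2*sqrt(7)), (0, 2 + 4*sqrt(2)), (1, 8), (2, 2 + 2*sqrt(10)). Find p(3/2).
-35*sqrt(2)/16 - 5*sqrt(6)/64 + 7*sqrt(7)/16 + 35*sqrt(10)/64 + 137/16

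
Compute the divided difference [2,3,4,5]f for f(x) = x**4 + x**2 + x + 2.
14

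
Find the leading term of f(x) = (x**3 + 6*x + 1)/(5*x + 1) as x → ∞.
x**2/5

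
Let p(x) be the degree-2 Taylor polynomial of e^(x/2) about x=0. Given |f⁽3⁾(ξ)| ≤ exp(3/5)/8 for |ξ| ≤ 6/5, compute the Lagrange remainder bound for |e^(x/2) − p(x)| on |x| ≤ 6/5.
9*exp(3/5)/250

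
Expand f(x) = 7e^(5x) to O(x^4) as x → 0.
7 + 35*x + 175*x**2/2 + 875*x**3/6 + O(x**4)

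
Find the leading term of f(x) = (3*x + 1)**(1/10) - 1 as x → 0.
3*x/10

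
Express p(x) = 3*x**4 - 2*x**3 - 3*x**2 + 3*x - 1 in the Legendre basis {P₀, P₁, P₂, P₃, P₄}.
(-7/5)P₀ + (9/5)P₁ + (-2/7)P₂ + (-4/5)P₃ + (24/35)P₄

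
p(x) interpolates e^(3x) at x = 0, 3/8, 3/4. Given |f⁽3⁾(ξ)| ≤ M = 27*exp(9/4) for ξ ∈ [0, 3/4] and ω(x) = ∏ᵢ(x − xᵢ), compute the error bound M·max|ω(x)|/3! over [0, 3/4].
27*sqrt(3)*exp(9/4)/512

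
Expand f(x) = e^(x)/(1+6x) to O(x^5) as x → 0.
1 - 5*x + 61*x**2/2 - 1097*x**3/6 + 26329*x**4/24 + O(x**5)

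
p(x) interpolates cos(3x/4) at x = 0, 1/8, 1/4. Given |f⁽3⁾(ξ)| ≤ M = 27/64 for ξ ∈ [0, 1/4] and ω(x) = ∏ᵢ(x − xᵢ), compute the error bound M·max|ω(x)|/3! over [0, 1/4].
sqrt(3)/32768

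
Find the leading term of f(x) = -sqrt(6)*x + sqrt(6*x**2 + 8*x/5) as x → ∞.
2*sqrt(6)/15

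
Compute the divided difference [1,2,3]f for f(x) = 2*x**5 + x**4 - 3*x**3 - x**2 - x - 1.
186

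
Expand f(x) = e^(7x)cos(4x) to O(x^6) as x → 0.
1 + 7*x + 33*x**2/2 + 7*x**3/6 - 2047*x**4/24 - 29113*x**5/120 + O(x**6)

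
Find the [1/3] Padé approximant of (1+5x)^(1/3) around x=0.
(25*x/6 + 1)/(125*x**3/81 - 25*x**2/18 + 5*x/2 + 1)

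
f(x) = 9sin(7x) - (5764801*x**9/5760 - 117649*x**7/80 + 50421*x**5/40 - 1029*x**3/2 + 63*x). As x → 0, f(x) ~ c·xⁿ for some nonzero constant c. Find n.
11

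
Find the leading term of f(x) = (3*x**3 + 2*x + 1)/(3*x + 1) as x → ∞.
x**2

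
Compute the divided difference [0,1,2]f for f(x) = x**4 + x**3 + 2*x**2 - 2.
12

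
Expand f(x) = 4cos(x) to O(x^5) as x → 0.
4 - 2*x**2 + x**4/6 + O(x**5)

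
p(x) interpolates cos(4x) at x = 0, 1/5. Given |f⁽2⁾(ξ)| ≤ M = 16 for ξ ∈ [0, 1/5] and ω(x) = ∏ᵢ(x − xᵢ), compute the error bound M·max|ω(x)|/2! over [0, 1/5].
2/25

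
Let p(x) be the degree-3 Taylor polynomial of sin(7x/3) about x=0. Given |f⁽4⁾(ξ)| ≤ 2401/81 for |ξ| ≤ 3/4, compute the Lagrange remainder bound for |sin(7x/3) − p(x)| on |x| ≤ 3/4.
2401/6144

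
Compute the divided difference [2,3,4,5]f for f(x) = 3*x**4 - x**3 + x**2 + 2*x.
41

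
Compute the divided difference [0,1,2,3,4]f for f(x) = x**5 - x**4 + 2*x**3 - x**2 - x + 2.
9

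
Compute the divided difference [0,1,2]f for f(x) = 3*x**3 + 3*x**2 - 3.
12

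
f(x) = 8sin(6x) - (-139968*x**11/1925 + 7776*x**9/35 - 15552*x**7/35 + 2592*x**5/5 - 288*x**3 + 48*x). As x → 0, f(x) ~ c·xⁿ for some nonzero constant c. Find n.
13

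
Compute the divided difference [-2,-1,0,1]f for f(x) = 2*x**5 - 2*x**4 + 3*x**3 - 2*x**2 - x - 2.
17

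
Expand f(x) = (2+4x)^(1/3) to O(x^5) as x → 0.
2**(1/3) + 2*2**(1/3)*x/3 - 4*2**(1/3)*x**2/9 + 40*2**(1/3)*x**3/81 - 160*2**(1/3)*x**4/243 + O(x**5)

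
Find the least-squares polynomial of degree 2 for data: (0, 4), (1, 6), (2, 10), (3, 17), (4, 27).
144/35 + (19/70)x + (19/14)x²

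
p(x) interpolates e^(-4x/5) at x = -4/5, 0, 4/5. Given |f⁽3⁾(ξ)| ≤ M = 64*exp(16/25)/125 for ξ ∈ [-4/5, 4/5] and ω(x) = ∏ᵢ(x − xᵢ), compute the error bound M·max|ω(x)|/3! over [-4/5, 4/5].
4096*sqrt(3)*exp(16/25)/421875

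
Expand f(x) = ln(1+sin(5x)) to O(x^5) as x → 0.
5*x - 25*x**2/2 + 125*x**3/6 - 625*x**4/12 + O(x**5)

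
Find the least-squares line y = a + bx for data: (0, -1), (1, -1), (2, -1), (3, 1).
a = -7/5, b = 3/5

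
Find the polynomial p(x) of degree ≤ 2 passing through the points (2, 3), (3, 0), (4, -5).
-x**2 + 2*x + 3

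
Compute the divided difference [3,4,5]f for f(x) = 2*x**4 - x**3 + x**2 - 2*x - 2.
183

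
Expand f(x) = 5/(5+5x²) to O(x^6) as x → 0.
1 - x**2 + x**4 + O(x**6)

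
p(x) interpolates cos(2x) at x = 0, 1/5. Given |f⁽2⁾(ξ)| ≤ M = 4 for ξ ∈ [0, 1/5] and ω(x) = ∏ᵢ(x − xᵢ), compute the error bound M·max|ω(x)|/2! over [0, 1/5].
1/50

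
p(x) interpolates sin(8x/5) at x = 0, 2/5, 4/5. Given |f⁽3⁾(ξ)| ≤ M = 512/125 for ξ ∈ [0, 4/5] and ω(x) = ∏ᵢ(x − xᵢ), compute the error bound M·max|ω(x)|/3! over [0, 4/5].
4096*sqrt(3)/421875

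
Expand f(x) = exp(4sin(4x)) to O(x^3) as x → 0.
1 + 16*x + 128*x**2 + O(x**3)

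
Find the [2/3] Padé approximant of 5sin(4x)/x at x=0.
(20 - 112*x**2/3)/(4*x**2/5 + 1)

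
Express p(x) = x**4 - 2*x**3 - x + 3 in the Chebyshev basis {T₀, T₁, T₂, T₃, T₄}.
(27/8)T₀ + (-5/2)T₁ + (1/2)T₂ + (-1/2)T₃ + (1/8)T₄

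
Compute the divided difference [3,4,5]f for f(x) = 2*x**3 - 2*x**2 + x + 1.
22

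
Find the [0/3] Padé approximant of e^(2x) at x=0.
1/(-4*x**3/3 + 2*x**2 - 2*x + 1)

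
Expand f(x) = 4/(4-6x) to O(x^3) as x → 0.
1 + 3*x/2 + 9*x**2/4 + O(x**3)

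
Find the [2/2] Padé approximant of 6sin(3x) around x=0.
18*x/(3*x**2/2 + 1)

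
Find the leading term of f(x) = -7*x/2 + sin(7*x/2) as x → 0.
-343*x**3/48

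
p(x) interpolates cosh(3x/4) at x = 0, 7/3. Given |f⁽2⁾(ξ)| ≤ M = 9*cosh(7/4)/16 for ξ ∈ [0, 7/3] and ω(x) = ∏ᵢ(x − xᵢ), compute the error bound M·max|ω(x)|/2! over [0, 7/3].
49*cosh(7/4)/128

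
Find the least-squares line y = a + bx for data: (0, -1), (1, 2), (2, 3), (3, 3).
a = -1/5, b = 13/10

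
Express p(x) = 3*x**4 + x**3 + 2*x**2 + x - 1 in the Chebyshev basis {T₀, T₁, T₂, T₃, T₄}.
(9/8)T₀ + (7/4)T₁ + (5/2)T₂ + (1/4)T₃ + (3/8)T₄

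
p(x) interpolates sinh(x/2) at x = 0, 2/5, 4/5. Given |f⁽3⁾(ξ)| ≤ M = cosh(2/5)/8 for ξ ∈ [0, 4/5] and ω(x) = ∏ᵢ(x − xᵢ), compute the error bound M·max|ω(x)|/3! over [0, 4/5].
sqrt(3)*cosh(2/5)/3375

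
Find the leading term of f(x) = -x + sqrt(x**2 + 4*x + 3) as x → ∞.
2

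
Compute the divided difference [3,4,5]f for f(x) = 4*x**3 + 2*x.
48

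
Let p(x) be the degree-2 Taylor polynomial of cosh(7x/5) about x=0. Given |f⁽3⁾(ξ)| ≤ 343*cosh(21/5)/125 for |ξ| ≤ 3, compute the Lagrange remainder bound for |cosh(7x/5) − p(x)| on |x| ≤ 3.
3087*cosh(21/5)/250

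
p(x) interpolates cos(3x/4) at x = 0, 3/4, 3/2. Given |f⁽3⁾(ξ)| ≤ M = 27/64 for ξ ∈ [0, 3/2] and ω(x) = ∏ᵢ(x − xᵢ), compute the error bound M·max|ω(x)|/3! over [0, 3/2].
27*sqrt(3)/4096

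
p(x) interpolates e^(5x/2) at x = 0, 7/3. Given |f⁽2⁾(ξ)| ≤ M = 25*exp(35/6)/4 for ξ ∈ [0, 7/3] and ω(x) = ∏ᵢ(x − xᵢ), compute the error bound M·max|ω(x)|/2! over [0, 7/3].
1225*exp(35/6)/288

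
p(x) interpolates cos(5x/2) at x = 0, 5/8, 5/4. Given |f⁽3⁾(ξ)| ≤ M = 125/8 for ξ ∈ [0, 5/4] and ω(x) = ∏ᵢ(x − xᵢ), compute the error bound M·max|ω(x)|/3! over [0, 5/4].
15625*sqrt(3)/110592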